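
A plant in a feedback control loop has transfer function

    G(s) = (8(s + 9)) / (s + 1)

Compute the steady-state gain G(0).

G(0) = 72

At s = 0 each factor (s + a) contributes a and each (s^2 + bs + c) contributes c.
G(0) = 8·(9) / ((1)) = 72/1 = 72.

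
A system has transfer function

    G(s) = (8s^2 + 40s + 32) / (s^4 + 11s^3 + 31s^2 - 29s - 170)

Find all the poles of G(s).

The poles are the roots of the denominator s^4 + 11s^3 + 31s^2 - 29s - 170 = 0.
Trying s = 2: the polynomial evaluates to 0, so (s - 2) is a factor.
Dividing out leaves s^3 + 13s^2 + 57s + 85 = 0.
This factors further as (s^2 + 8s + 17)(s + 5) = 0.

s = -4 + j, -4 - j, 2, -5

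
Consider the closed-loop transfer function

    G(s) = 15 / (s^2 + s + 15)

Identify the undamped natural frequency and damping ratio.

Compare the denominator to the standard form s^2 + 2ζωₙs + ωₙ².
ωₙ² = 15, so ωₙ = √15 ≈ 3.873 rad/s.
2ζωₙ = 1, so ζ = 1/(2·√15) ≈ 0.1291.

ωₙ ≈ 3.873 rad/s, ζ ≈ 0.1291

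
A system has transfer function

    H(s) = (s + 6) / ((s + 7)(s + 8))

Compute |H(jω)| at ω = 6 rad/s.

Substitute s = j6: numerator = 6 + j6, denominator = 20 + j90.
|H(j6)| = |6 + j6| / |20 + j90| = 8.4853 / 92.195 ≈ 0.09204.

|H(j6)| ≈ 0.09204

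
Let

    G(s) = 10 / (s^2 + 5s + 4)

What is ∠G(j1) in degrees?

∠G(j1) ≈ -59.04°

At s = j1: numerator = 10, denominator = 3 + j5.
∠G = ∠num − ∠den = 0° − (59.036°) = -59.04°.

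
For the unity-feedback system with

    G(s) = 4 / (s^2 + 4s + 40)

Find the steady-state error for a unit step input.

e_ss = 0.9091

G(s) has no poles at the origin.
This is a Type 0 system. Kp = lim_{s→0} G(s) = 4/40 = 1/10.
e_ss = 1/(1 + Kp) = 1/(1 + 1/10) = 10/11 ≈ 0.9091.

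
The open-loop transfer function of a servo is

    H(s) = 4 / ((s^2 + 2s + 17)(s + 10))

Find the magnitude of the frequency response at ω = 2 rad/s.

|H(j2)| ≈ 0.02884

Substitute s = j2: numerator = 4, denominator = 122 + j66.
|H(j2)| = |4| / |122 + j66| = 4 / 138.71 ≈ 0.02884.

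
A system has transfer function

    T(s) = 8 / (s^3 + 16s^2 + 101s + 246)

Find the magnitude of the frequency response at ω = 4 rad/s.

|T(j4)| ≈ 0.02352

Substitute s = j4: numerator = 8, denominator = -10 + j340.
|T(j4)| = |8| / |-10 + j340| = 8 / 340.15 ≈ 0.02352.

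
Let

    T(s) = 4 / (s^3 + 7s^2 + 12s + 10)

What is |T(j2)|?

|T(j2)| ≈ 0.1661

Substitute s = j2: numerator = 4, denominator = -18 + j16.
|T(j2)| = |4| / |-18 + j16| = 4 / 24.083 ≈ 0.1661.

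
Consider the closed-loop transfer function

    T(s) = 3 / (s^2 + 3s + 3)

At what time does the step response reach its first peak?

t_p ≈ 3.628 s

Comparing s^2 + 3s + 3 to s^2 + 2ζωₙs + ωₙ²: ωₙ = √3 ≈ 1.732 rad/s and ζ = 3/(2·√3) ≈ 0.8660.
ζωₙ = 3/2 = 1.5, so ω_d = ωₙ√(1−ζ²) = √(ωₙ² − (ζωₙ)²) = √(3 − 1.5²) = √0.75 ≈ 0.8660 rad/s.
t_p = π/ω_d = π/0.8660 ≈ 3.628 s.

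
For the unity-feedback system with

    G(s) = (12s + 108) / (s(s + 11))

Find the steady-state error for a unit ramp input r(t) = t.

e_ss = 0.1019

G(s) has one pole at the origin.
This is a Type 1 system. Kv = lim_{s→0} s·G(s) = 108/11.
e_ss = 1/Kv = 1/(108/11) = 11/108 ≈ 0.1019.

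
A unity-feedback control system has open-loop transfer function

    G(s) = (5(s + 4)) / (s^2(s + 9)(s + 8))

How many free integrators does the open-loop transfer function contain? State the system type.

The denominator has 2 factors of s at the origin (free integrators), so this is a Type 2 system.

Type 2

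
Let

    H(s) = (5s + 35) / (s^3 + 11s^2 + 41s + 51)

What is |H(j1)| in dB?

|H(j1)|_dB ≈ -4.08 dB

Substitute s = j1: numerator = 35 + j5, denominator = 40 + j40.
|H(j1)| = |35 + j5| / |40 + j40| = 35.355 / 56.569 = 0.6250.
In decibels: 20·log₁₀(0.6250) ≈ -4.08 dB.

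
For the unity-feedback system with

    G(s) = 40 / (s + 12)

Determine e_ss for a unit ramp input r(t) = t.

e_ss = ∞

G(s) has no poles at the origin.
This is a Type 0 system; Kv = lim_{s→0} s·G(s) = 0, so the steady-state error for a ramp input is infinite.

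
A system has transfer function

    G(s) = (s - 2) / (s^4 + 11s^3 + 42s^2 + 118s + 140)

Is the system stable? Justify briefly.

stable

The denominator s^4 + 11s^3 + 42s^2 + 118s + 140 factors as (s + 2)(s + 7)(s^2 + 2s + 10), giving poles at s = -2, -7, -1 + 3j, -1 - 3j.
Since all poles lie strictly in the left half-plane, the system is stable.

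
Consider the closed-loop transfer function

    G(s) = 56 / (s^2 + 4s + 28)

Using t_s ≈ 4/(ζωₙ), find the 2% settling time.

Comparing s^2 + 4s + 28 to s^2 + 2ζωₙs + ωₙ²: ωₙ = √28 ≈ 5.292 rad/s and ζ = 4/(2·√28) ≈ 0.3780.
ζωₙ = 4/2 = 2, so t_s ≈ 4/(ζωₙ) = 4/2 = 2 s.

t_s ≈ 2 s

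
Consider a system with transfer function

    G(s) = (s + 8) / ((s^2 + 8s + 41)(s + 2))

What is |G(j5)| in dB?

Substitute s = j5: numerator = 8 + j5, denominator = -168 + j160.
|G(j5)| = |8 + j5| / |-168 + j160| = 9.4340 / 232 ≈ 0.04066.
In decibels: 20·log₁₀(0.04066) ≈ -27.8 dB.

|G(j5)|_dB ≈ -27.8 dB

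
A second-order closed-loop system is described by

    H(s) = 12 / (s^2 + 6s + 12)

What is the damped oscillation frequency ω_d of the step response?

Comparing s^2 + 6s + 12 to s^2 + 2ζωₙs + ωₙ²: ωₙ = √12 ≈ 3.464 rad/s and ζ = 6/(2·√12) ≈ 0.8660.
ζωₙ = 6/2 = 3, so ω_d = ωₙ√(1−ζ²) = √(ωₙ² − (ζωₙ)²) = √(12 − 3²) = √3 ≈ 1.732 rad/s.

ω_d ≈ 1.732 rad/s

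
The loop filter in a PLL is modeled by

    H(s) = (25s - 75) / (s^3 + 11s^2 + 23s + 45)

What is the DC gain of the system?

H(0) = -5/3 ≈ -1.667

Set s = 0: H(0) = (-75) / (45) = -5/3.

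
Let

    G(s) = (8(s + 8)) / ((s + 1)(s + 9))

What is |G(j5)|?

|G(j5)| ≈ 1.438

Substitute s = j5: numerator = 64 + j40, denominator = -16 + j50.
|G(j5)| = |64 + j40| / |-16 + j50| = 75.472 / 52.498 ≈ 1.438.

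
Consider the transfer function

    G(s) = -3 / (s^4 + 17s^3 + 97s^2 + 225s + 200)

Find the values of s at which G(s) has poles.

s = -2 + j, -2 - j, -5, -8

The poles are the roots of the denominator s^4 + 17s^3 + 97s^2 + 225s + 200 = 0.
Trying s = -5: the polynomial evaluates to 0, so (s + 5) is a factor.
Dividing out leaves s^3 + 12s^2 + 37s + 40 = 0.
This factors further as (s^2 + 4s + 5)(s + 8) = 0.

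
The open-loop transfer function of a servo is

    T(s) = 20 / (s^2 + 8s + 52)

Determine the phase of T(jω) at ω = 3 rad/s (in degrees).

∠T(j3) ≈ -29.17°

At s = j3: numerator = 20, denominator = 43 + j24.
∠T = ∠num − ∠den = 0° − (29.168°) = -29.17°.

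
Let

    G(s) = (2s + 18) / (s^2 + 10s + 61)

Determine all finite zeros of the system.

s = -9

Set the numerator to zero: 2s + 18 = 0, i.e. 2·(s + 9) = 0.
So s = -9.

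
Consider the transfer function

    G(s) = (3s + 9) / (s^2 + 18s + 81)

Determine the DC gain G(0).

G(0) = 1/9 ≈ 0.1111

Set s = 0: G(0) = (9) / (81) = 1/9.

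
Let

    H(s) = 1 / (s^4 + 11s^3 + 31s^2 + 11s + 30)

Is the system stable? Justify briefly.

The denominator s^4 + 11s^3 + 31s^2 + 11s + 30 factors as (s^2 + 1)(s + 5)(s + 6), giving poles at s = ±j, -5, -6.
Since the simple pole(s) at s = j, -j lie on the jω-axis with none in the right half-plane, the system is marginally stable.

marginally stable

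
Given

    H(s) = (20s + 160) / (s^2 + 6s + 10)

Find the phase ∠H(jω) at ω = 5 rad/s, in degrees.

∠H(j5) ≈ -84.56°

At s = j5: numerator = 160 + j100, denominator = -15 + j30.
∠H = ∠num − ∠den = 32.005° − (116.57°) = -84.56°.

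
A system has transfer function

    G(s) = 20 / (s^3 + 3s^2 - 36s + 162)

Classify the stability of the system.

The denominator s^3 + 3s^2 - 36s + 162 factors as (s + 9)(s^2 - 6s + 18), giving poles at s = -9, 3 ± 3j.
Since the pole(s) at s = 3 + 3j, 3 - 3j lie in the right half-plane, the system is unstable.

unstable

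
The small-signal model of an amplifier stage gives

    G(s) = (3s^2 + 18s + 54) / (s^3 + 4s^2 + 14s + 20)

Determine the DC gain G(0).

G(0) = 27/10 ≈ 2.700

Set s = 0: G(0) = (54) / (20) = 27/10.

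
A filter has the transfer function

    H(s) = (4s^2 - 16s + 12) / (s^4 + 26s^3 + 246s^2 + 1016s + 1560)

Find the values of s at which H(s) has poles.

s = -5 ± j, -10, -6

The poles are the roots of the denominator s^4 + 26s^3 + 246s^2 + 1016s + 1560 = 0.
Trying s = -10: the polynomial evaluates to 0, so (s + 10) is a factor.
Dividing out leaves s^3 + 16s^2 + 86s + 156 = 0.
This factors further as (s^2 + 10s + 26)(s + 6) = 0.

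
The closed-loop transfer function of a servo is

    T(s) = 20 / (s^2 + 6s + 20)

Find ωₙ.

ωₙ ≈ 4.472 rad/s

Compare the denominator to the standard form s^2 + 2ζωₙs + ωₙ².
ωₙ² = 20, so ωₙ = √20 ≈ 4.472 rad/s.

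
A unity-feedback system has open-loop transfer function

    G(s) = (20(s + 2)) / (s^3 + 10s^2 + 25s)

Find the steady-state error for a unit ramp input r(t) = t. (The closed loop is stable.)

G(s) has one pole at the origin.
This is a Type 1 system. Kv = lim_{s→0} s·G(s) = 40/25 = 8/5.
e_ss = 1/Kv = 1/(8/5) = 5/8 ≈ 0.6250.

e_ss = 0.6250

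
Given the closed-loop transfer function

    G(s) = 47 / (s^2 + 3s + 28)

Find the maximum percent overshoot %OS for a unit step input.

%OS ≈ 39.5%

Comparing s^2 + 3s + 28 to s^2 + 2ζωₙs + ωₙ²: ωₙ = √28 ≈ 5.292 rad/s and ζ = 3/(2·√28) ≈ 0.2835.
%OS = 100·exp(−πζ/√(1−ζ²)) = 100·exp(−π·0.2835/√(1−0.2835²)) ≈ 39.5%.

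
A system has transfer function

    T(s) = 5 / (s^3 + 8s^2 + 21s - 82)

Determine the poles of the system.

s = -5 ± 4j, 2

The poles are the roots of the denominator s^3 + 8s^2 + 21s - 82 = 0.
Trying s = 2: the polynomial evaluates to 0, so (s - 2) is a factor.
Dividing out leaves s^2 + 10s + 41 = 0.
The quadratic formula then gives s = -5 ± 4j.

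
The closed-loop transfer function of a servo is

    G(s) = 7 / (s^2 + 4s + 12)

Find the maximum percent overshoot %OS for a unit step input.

Comparing s^2 + 4s + 12 to s^2 + 2ζωₙs + ωₙ²: ωₙ = √12 ≈ 3.464 rad/s and ζ = 4/(2·√12) ≈ 0.5774.
%OS = 100·exp(−πζ/√(1−ζ²)) = 100·exp(−π·0.5774/√(1−0.5774²)) ≈ 10.8%.

%OS ≈ 10.8%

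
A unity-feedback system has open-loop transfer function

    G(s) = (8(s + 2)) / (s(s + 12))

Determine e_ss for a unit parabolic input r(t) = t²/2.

e_ss = ∞

G(s) has one pole at the origin.
This is a Type 1 system; Ka = lim_{s→0} s^2·G(s) = 0, so the steady-state error for a parabola input is infinite.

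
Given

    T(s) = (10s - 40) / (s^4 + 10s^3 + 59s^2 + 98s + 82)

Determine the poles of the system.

s = -4 ± 5j, -1 ± j

The poles are the roots of the denominator s^4 + 10s^3 + 59s^2 + 98s + 82 = 0.
No real roots exist; factor into two real quadratics: (s^2 + 8s + 41)(s^2 + 2s + 2) = 0.
Each quadratic gives a conjugate pair via the quadratic formula.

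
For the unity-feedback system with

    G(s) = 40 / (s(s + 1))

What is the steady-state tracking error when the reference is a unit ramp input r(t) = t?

G(s) has one pole at the origin.
This is a Type 1 system. Kv = lim_{s→0} s·G(s) = 40/1.
e_ss = 1/Kv = 1/(40) = 1/40 ≈ 0.02500.

e_ss = 0.02500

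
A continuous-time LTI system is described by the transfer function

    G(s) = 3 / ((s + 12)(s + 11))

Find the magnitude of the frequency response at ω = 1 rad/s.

Substitute s = j1: numerator = 3, denominator = 131 + j23.
|G(j1)| = |3| / |131 + j23| = 3 / 133.00 ≈ 0.02256.

|G(j1)| ≈ 0.02256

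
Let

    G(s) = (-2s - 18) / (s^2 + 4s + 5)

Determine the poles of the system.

s = -2 + j, -2 - j

The poles are the roots of the denominator s^2 + 4s + 5 = 0.
Using the quadratic formula: s = (-4 ± √(-4))/2 = -2 ± 1j.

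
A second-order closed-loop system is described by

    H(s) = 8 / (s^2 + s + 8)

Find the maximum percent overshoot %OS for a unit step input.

%OS ≈ 56.9%

Comparing s^2 + s + 8 to s^2 + 2ζωₙs + ωₙ²: ωₙ = √8 ≈ 2.828 rad/s and ζ = 1/(2·√8) ≈ 0.1768.
%OS = 100·exp(−πζ/√(1−ζ²)) = 100·exp(−π·0.1768/√(1−0.1768²)) ≈ 56.9%.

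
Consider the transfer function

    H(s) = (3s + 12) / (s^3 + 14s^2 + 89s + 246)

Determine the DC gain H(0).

H(0) = 2/41 ≈ 0.04878

Set s = 0: H(0) = (12) / (246) = 2/41.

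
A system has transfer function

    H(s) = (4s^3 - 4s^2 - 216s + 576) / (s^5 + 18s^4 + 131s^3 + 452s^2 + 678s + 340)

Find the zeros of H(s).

s = -8, 6, 3

Set the numerator to zero: 4s^3 - 4s^2 - 216s + 576 = 0, i.e. 4·(s^3 - s^2 - 54s + 144) = 0.
Factoring: (s + 8)(s - 6)(s - 3) = 0.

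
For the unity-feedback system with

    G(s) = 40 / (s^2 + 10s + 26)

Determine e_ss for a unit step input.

G(s) has no poles at the origin.
This is a Type 0 system. Kp = lim_{s→0} G(s) = 40/26 = 20/13.
e_ss = 1/(1 + Kp) = 1/(1 + 20/13) = 13/33 ≈ 0.3939.

e_ss = 0.3939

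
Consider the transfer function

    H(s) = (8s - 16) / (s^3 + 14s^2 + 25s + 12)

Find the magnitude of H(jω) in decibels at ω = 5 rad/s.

Substitute s = j5: numerator = -16 + j40, denominator = -338.
|H(j5)| = |-16 + j40| / |-338| = 43.081 / 338 ≈ 0.1275.
In decibels: 20·log₁₀(0.1275) ≈ -17.9 dB.

|H(j5)|_dB ≈ -17.9 dB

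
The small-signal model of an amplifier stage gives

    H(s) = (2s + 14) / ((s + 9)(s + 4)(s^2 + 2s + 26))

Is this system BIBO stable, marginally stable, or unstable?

stable

The poles can be read from the denominator factors: s = -9, -4, -1 + 5j, -1 - 5j.
Since all poles lie strictly in the left half-plane, the system is stable.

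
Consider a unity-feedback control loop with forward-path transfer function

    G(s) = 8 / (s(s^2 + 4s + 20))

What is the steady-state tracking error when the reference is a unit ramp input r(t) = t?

e_ss = 2.500

G(s) has one pole at the origin.
This is a Type 1 system. Kv = lim_{s→0} s·G(s) = 8/20 = 2/5.
e_ss = 1/Kv = 1/(2/5) = 5/2 ≈ 2.500.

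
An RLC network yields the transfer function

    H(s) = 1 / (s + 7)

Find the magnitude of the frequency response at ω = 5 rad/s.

|H(j5)| ≈ 0.1162

Substitute s = j5: numerator = 1, denominator = 7 + j5.
|H(j5)| = |1| / |7 + j5| = 1 / 8.6023 ≈ 0.1162.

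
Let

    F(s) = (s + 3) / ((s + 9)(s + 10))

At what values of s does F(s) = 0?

Set the numerator to zero: s + 3 = 0.
So s = -3.

s = -3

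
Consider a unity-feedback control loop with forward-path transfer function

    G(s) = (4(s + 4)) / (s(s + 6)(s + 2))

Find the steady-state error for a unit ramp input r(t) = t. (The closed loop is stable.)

G(s) has one pole at the origin.
This is a Type 1 system. Kv = lim_{s→0} s·G(s) = 16/12 = 4/3.
e_ss = 1/Kv = 1/(4/3) = 3/4 ≈ 0.7500.

e_ss = 0.7500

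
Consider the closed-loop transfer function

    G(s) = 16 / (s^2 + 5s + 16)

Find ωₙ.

ωₙ = 4 rad/s

Compare the denominator to the standard form s^2 + 2ζωₙs + ωₙ².
ωₙ² = 16, so ωₙ = 4 rad/s.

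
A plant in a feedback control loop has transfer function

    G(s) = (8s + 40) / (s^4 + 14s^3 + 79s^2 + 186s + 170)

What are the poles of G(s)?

The poles are the roots of the denominator s^4 + 14s^3 + 79s^2 + 186s + 170 = 0.
No real roots exist; factor into two real quadratics: (s^2 + 10s + 34)(s^2 + 4s + 5) = 0.
Each quadratic gives a conjugate pair via the quadratic formula.

s = -5 + 3j, -5 - 3j, -2 + j, -2 - j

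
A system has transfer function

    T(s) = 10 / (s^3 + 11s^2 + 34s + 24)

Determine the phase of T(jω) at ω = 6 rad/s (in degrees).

At s = j6: numerator = 10, denominator = -372 - j12.
∠T = ∠num − ∠den = 0° − (-178.15°) = 178.2°.

∠T(j6) ≈ 178.2°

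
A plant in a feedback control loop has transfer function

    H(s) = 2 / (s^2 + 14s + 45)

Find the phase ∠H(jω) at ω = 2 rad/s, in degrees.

At s = j2: numerator = 2, denominator = 41 + j28.
∠H = ∠num − ∠den = 0° − (34.330°) = -34.33°.

∠H(j2) ≈ -34.33°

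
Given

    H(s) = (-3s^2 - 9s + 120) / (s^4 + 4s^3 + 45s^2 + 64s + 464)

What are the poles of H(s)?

s = 4j, -4j, -2 + 5j, -2 - 5j

The poles are the roots of the denominator s^4 + 4s^3 + 45s^2 + 64s + 464 = 0.
No real roots exist; factor into two real quadratics: (s^2 + 16)(s^2 + 4s + 29) = 0.
Each quadratic gives a conjugate pair via the quadratic formula.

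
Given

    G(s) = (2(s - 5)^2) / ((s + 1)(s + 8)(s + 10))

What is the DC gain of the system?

G(0) = 5/8 ≈ 0.6250

At s = 0 each factor (s + a) contributes a and each (s^2 + bs + c) contributes c.
G(0) = 2·(-5) · (-5) / ((1) · (8) · (10)) = 50/80 = 5/8.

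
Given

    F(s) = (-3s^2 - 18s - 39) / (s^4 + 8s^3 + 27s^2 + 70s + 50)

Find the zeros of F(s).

Set the numerator to zero: -3s^2 - 18s - 39 = 0, i.e. -3·(s^2 + 6s + 13) = 0.
Factoring: (s^2 + 6s + 13) = 0.

s = -3 ± 2j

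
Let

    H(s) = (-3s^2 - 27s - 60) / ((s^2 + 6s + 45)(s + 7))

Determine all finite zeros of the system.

Set the numerator to zero: -3s^2 - 27s - 60 = 0, i.e. -3·(s^2 + 9s + 20) = 0.
Factoring: (s + 5)(s + 4) = 0.

s = -5, -4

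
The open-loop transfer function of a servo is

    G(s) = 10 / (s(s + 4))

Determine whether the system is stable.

The poles can be read from the denominator factors: s = 0, -4.
Since the simple pole(s) at s = 0 lie on the jω-axis with none in the right half-plane, the system is marginally stable.

marginally stable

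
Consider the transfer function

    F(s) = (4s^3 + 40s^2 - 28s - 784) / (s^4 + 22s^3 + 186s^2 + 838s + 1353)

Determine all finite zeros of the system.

Set the numerator to zero: 4s^3 + 40s^2 - 28s - 784 = 0, i.e. 4·(s^3 + 10s^2 - 7s - 196) = 0.
Factoring: (s + 7)^2(s - 4) = 0.

s = -7, -7, 4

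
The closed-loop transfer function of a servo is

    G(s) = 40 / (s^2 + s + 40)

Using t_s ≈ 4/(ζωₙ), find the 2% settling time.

Comparing s^2 + s + 40 to s^2 + 2ζωₙs + ωₙ²: ωₙ = √40 ≈ 6.325 rad/s and ζ = 1/(2·√40) ≈ 0.07906.
ζωₙ = 1/2 = 0.5, so t_s ≈ 4/(ζωₙ) = 4/0.5 = 8 s.

t_s ≈ 8 s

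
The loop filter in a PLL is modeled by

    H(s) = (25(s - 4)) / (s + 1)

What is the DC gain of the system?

At s = 0 each factor (s + a) contributes a and each (s^2 + bs + c) contributes c.
H(0) = 25·(-4) / ((1)) = -100/1 = -100.

H(0) = -100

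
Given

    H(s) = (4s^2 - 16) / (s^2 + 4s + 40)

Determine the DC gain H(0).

H(0) = -2/5 ≈ -0.4000

Set s = 0: H(0) = (-16) / (40) = -2/5.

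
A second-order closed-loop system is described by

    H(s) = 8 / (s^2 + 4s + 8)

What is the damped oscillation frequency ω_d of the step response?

Comparing s^2 + 4s + 8 to s^2 + 2ζωₙs + ωₙ²: ωₙ = √8 ≈ 2.828 rad/s and ζ = 4/(2·√8) ≈ 0.7071.
ζωₙ = 4/2 = 2, so ω_d = ωₙ√(1−ζ²) = √(ωₙ² − (ζωₙ)²) = √(8 − 2²) = √4 = 2 rad/s.

ω_d = 2 rad/s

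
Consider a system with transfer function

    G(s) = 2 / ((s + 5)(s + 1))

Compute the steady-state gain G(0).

Set s = 0: G(0) = (2) / (5) = 2/5.

G(0) = 2/5 ≈ 0.4000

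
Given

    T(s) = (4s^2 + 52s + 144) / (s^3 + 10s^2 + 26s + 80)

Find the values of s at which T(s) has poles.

s = -1 ± 3j, -8

The poles are the roots of the denominator s^3 + 10s^2 + 26s + 80 = 0.
Trying s = -8: the polynomial evaluates to 0, so (s + 8) is a factor.
Dividing out leaves s^2 + 2s + 10 = 0.
The quadratic formula then gives s = -1 ± 3j.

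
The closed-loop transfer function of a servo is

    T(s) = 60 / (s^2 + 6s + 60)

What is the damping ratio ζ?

ζ ≈ 0.3873

Compare the denominator to the standard form s^2 + 2ζωₙs + ωₙ².
ωₙ² = 60, so ωₙ = √60 ≈ 7.746 rad/s.
2ζωₙ = 6, so ζ = 6/(2·√60) ≈ 0.3873.
With ζ = 0.3873 the response is underdamped.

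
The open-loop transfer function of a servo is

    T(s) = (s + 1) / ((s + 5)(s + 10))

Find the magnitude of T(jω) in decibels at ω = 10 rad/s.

Substitute s = j10: numerator = 1 + j10, denominator = -50 + j150.
|T(j10)| = |1 + j10| / |-50 + j150| = 10.050 / 158.11 ≈ 0.06356.
In decibels: 20·log₁₀(0.06356) ≈ -23.9 dB.

|T(j10)|_dB ≈ -23.9 dB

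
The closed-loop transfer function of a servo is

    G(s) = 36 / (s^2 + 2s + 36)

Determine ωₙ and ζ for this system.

ωₙ = 6 rad/s, ζ ≈ 0.1667

Compare the denominator to the standard form s^2 + 2ζωₙs + ωₙ².
ωₙ² = 36, so ωₙ = 6 rad/s.
2ζωₙ = 2, so ζ = 2/(2·6) ≈ 0.1667.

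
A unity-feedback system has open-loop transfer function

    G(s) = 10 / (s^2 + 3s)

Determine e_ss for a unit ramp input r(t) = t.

e_ss = 0.3000

G(s) has one pole at the origin.
This is a Type 1 system. Kv = lim_{s→0} s·G(s) = 10/3.
e_ss = 1/Kv = 1/(10/3) = 3/10 ≈ 0.3000.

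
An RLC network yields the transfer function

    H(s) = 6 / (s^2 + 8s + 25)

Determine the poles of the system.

s = -4 ± 3j

The poles are the roots of the denominator s^2 + 8s + 25 = 0.
Using the quadratic formula: s = (-8 ± √(-36))/2 = -4 ± 3j.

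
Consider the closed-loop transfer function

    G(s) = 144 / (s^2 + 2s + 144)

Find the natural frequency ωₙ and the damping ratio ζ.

Compare the denominator to the standard form s^2 + 2ζωₙs + ωₙ².
ωₙ² = 144, so ωₙ = 12 rad/s.
2ζωₙ = 2, so ζ = 2/(2·12) ≈ 0.08333.

ωₙ = 12 rad/s, ζ ≈ 0.08333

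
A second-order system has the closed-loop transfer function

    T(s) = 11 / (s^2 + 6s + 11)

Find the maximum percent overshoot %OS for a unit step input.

Comparing s^2 + 6s + 11 to s^2 + 2ζωₙs + ωₙ²: ωₙ = √11 ≈ 3.317 rad/s and ζ = 6/(2·√11) ≈ 0.9045.
%OS = 100·exp(−πζ/√(1−ζ²)) = 100·exp(−π·0.9045/√(1−0.9045²)) ≈ 0.128%.

%OS ≈ 0.128%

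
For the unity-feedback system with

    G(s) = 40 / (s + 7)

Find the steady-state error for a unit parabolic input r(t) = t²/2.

G(s) has no poles at the origin.
This is a Type 0 system; Ka = lim_{s→0} s^2·G(s) = 0, so the steady-state error for a parabola input is infinite.

e_ss = ∞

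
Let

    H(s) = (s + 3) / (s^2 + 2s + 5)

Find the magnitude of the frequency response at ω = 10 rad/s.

|H(j10)| ≈ 0.1075

Substitute s = j10: numerator = 3 + j10, denominator = -95 + j20.
|H(j10)| = |3 + j10| / |-95 + j20| = 10.440 / 97.082 ≈ 0.1075.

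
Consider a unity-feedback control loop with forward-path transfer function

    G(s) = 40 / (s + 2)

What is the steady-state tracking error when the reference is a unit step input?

e_ss = 0.04762

G(s) has no poles at the origin.
This is a Type 0 system. Kp = lim_{s→0} G(s) = 40/2 = 20.
e_ss = 1/(1 + Kp) = 1/(1 + 20) = 1/21 ≈ 0.04762.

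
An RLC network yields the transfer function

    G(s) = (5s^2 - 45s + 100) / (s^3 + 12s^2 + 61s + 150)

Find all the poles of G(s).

The poles are the roots of the denominator s^3 + 12s^2 + 61s + 150 = 0.
Trying s = -6: the polynomial evaluates to 0, so (s + 6) is a factor.
Dividing out leaves s^2 + 6s + 25 = 0.
The quadratic formula then gives s = -3 ± 4j.

s = -3 + 4j, -3 - 4j, -6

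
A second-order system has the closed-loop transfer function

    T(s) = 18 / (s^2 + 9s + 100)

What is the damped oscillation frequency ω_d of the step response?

Comparing s^2 + 9s + 100 to s^2 + 2ζωₙs + ωₙ²: ωₙ = 10 rad/s and ζ = 9/(2·10) = 0.45.
ζωₙ = 9/2 = 4.5, so ω_d = ωₙ√(1−ζ²) = √(ωₙ² − (ζωₙ)²) = √(100 − 4.5²) = √79.75 ≈ 8.930 rad/s.

ω_d ≈ 8.930 rad/s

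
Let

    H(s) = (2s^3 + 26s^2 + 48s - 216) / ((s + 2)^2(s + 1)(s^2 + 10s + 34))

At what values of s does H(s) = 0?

Set the numerator to zero: 2s^3 + 26s^2 + 48s - 216 = 0, i.e. 2·(s^3 + 13s^2 + 24s - 108) = 0.
Factoring: (s + 6)(s + 9)(s - 2) = 0.

s = -6, -9, 2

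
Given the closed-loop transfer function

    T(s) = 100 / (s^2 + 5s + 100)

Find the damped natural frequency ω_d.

Comparing s^2 + 5s + 100 to s^2 + 2ζωₙs + ωₙ²: ωₙ = 10 rad/s and ζ = 5/(2·10) = 0.25.
ζωₙ = 5/2 = 2.5, so ω_d = ωₙ√(1−ζ²) = √(ωₙ² − (ζωₙ)²) = √(100 − 2.5²) = √93.75 ≈ 9.682 rad/s.

ω_d ≈ 9.682 rad/s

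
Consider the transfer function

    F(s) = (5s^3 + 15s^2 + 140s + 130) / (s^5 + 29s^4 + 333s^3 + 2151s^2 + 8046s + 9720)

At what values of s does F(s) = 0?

Set the numerator to zero: 5s^3 + 15s^2 + 140s + 130 = 0, i.e. 5·(s^3 + 3s^2 + 28s + 26) = 0.
Factoring: (s + 1)(s^2 + 2s + 26) = 0.

s = -1, -1 ± 5j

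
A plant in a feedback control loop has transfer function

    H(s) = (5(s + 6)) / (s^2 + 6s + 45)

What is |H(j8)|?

|H(j8)| ≈ 0.9685

Substitute s = j8: numerator = 30 + j40, denominator = -19 + j48.
|H(j8)| = |30 + j40| / |-19 + j48| = 50 / 51.624 ≈ 0.9685.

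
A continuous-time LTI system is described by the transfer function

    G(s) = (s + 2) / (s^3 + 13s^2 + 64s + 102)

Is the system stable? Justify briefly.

The denominator s^3 + 13s^2 + 64s + 102 factors as (s^2 + 10s + 34)(s + 3), giving poles at s = -5 ± 3j, -3.
Since all poles lie strictly in the left half-plane, the system is stable.

stable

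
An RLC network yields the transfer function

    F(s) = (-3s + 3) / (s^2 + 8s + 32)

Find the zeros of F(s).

s = 1

Set the numerator to zero: -3s + 3 = 0, i.e. -3·(s - 1) = 0.
So s = 1.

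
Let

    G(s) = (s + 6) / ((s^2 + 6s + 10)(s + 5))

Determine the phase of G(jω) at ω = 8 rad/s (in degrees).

At s = j8: numerator = 6 + j8, denominator = -654 - j192.
∠G = ∠num − ∠den = 53.130° − (-163.64°) = 216.8°, which wraps to -143.2°.

∠G(j8) ≈ -143.2°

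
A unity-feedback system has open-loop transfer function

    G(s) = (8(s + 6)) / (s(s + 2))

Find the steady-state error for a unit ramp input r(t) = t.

G(s) has one pole at the origin.
This is a Type 1 system. Kv = lim_{s→0} s·G(s) = 48/2 = 24.
e_ss = 1/Kv = 1/(24) = 1/24 ≈ 0.04167.

e_ss = 0.04167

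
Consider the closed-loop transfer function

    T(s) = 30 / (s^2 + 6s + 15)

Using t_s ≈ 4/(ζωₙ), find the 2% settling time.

t_s ≈ 1.333 s

Comparing s^2 + 6s + 15 to s^2 + 2ζωₙs + ωₙ²: ωₙ = √15 ≈ 3.873 rad/s and ζ = 6/(2·√15) ≈ 0.7746.
ζωₙ = 6/2 = 3, so t_s ≈ 4/(ζωₙ) = 4/3 ≈ 1.333 s.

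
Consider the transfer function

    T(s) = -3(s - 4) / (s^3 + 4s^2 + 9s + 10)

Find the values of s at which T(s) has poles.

The poles are the roots of the denominator s^3 + 4s^2 + 9s + 10 = 0.
Trying s = -2: the polynomial evaluates to 0, so (s + 2) is a factor.
Dividing out leaves s^2 + 2s + 5 = 0.
The quadratic formula then gives s = -1 ± 2j.

s = -1 + 2j, -1 - 2j, -2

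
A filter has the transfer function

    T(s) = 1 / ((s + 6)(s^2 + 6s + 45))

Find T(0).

At s = 0 each factor (s + a) contributes a and each (s^2 + bs + c) contributes c.
T(0) = 1·1 / ((6) · (45)) = 1/270 = 1/270.

T(0) = 1/270 ≈ 0.003704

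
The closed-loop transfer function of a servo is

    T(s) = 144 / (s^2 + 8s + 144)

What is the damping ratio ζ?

ζ ≈ 0.3333

Compare the denominator to the standard form s^2 + 2ζωₙs + ωₙ².
ωₙ² = 144, so ωₙ = 12 rad/s.
2ζωₙ = 8, so ζ = 8/(2·12) ≈ 0.3333.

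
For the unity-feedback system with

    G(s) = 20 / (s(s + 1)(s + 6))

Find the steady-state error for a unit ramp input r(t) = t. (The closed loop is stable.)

e_ss = 0.3000

G(s) has one pole at the origin.
This is a Type 1 system. Kv = lim_{s→0} s·G(s) = 20/6 = 10/3.
e_ss = 1/Kv = 1/(10/3) = 3/10 ≈ 0.3000.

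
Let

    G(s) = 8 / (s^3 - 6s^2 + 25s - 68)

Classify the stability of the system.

The denominator s^3 - 6s^2 + 25s - 68 factors as (s^2 - 2s + 17)(s - 4), giving poles at s = 1 ± 4j, 4.
Since the pole(s) at s = 1 + 4j, 1 - 4j, 4 lie in the right half-plane, the system is unstable.

unstable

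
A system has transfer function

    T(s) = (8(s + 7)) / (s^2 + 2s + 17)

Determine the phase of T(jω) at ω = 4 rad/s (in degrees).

At s = j4: numerator = 56 + j32, denominator = 1 + j8.
∠T = ∠num − ∠den = 29.745° − (82.875°) = -53.13°.

∠T(j4) ≈ -53.13°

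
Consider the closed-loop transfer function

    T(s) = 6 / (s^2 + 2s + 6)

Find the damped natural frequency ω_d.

ω_d ≈ 2.236 rad/s

Comparing s^2 + 2s + 6 to s^2 + 2ζωₙs + ωₙ²: ωₙ = √6 ≈ 2.449 rad/s and ζ = 2/(2·√6) ≈ 0.4082.
ζωₙ = 2/2 = 1, so ω_d = ωₙ√(1−ζ²) = √(ωₙ² − (ζωₙ)²) = √(6 − 1²) = √5 ≈ 2.236 rad/s.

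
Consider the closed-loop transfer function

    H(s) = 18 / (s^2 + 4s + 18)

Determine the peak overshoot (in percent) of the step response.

Comparing s^2 + 4s + 18 to s^2 + 2ζωₙs + ωₙ²: ωₙ = √18 ≈ 4.243 rad/s and ζ = 4/(2·√18) ≈ 0.4714.
%OS = 100·exp(−πζ/√(1−ζ²)) = 100·exp(−π·0.4714/√(1−0.4714²)) ≈ 18.7%.

%OS ≈ 18.7%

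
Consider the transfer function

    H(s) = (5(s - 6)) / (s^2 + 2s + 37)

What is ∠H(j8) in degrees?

∠H(j8) ≈ -22.48°

At s = j8: numerator = -30 + j40, denominator = -27 + j16.
∠H = ∠num − ∠den = 126.87° − (149.35°) = -22.48°.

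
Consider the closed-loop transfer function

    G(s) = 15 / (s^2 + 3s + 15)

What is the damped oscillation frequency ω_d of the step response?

ω_d ≈ 3.571 rad/s

Comparing s^2 + 3s + 15 to s^2 + 2ζωₙs + ωₙ²: ωₙ = √15 ≈ 3.873 rad/s and ζ = 3/(2·√15) ≈ 0.3873.
ζωₙ = 3/2 = 1.5, so ω_d = ωₙ√(1−ζ²) = √(ωₙ² − (ζωₙ)²) = √(15 − 1.5²) = √12.75 ≈ 3.571 rad/s.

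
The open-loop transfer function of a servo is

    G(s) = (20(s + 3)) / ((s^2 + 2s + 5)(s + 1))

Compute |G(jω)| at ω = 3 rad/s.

Substitute s = j3: numerator = 60 + j60, denominator = -22 - j6.
|G(j3)| = |60 + j60| / |-22 - j6| = 84.853 / 22.804 ≈ 3.721.

|G(j3)| ≈ 3.721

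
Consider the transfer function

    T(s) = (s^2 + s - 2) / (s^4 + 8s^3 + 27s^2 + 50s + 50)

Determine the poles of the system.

s = -3 + j, -3 - j, -1 + 2j, -1 - 2j

The poles are the roots of the denominator s^4 + 8s^3 + 27s^2 + 50s + 50 = 0.
No real roots exist; factor into two real quadratics: (s^2 + 6s + 10)(s^2 + 2s + 5) = 0.
Each quadratic gives a conjugate pair via the quadratic formula.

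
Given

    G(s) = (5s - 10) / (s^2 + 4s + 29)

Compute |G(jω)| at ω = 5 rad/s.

|G(j5)| ≈ 1.320

Substitute s = j5: numerator = -10 + j25, denominator = 4 + j20.
|G(j5)| = |-10 + j25| / |4 + j20| = 26.926 / 20.396 ≈ 1.320.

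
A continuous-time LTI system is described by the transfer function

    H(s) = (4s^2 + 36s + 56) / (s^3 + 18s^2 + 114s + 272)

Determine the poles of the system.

s = -5 ± 3j, -8

The poles are the roots of the denominator s^3 + 18s^2 + 114s + 272 = 0.
Trying s = -8: the polynomial evaluates to 0, so (s + 8) is a factor.
Dividing out leaves s^2 + 10s + 34 = 0.
The quadratic formula then gives s = -5 ± 3j.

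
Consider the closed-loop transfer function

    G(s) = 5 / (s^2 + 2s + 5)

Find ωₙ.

Compare the denominator to the standard form s^2 + 2ζωₙs + ωₙ².
ωₙ² = 5, so ωₙ = √5 ≈ 2.236 rad/s.

ωₙ ≈ 2.236 rad/s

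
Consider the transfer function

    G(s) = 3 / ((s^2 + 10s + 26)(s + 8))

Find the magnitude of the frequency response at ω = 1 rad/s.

|G(j1)| ≈ 0.01382

Substitute s = j1: numerator = 3, denominator = 190 + j105.
|G(j1)| = |3| / |190 + j105| = 3 / 217.08 ≈ 0.01382.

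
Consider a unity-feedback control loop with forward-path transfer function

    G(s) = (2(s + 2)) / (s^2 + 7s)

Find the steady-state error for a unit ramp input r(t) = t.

e_ss = 1.750

G(s) has one pole at the origin.
This is a Type 1 system. Kv = lim_{s→0} s·G(s) = 4/7.
e_ss = 1/Kv = 1/(4/7) = 7/4 ≈ 1.750.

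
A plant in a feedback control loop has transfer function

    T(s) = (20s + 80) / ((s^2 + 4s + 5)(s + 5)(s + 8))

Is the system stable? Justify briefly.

stable

The poles can be read from the denominator factors: s = -2 ± j, -5, -8.
Since all poles lie strictly in the left half-plane, the system is stable.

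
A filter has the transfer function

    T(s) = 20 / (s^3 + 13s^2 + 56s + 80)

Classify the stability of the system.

stable

The denominator s^3 + 13s^2 + 56s + 80 factors as (s + 5)(s + 4)^2, giving poles at s = -5, -4, -4.
Since all poles lie strictly in the left half-plane, the system is stable.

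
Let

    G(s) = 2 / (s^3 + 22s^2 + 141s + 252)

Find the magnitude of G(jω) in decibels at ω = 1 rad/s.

|G(j1)|_dB ≈ -42.6 dB

Substitute s = j1: numerator = 2, denominator = 230 + j140.
|G(j1)| = |2| / |230 + j140| = 2 / 269.26 ≈ 0.007428.
In decibels: 20·log₁₀(0.007428) ≈ -42.6 dB.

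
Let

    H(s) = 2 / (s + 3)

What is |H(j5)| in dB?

Substitute s = j5: numerator = 2, denominator = 3 + j5.
|H(j5)| = |2| / |3 + j5| = 2 / 5.8310 ≈ 0.3430.
In decibels: 20·log₁₀(0.3430) ≈ -9.29 dB.

|H(j5)|_dB ≈ -9.29 dB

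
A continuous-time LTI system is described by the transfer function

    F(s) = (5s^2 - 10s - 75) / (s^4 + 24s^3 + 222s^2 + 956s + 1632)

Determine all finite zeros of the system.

s = -3, 5

Set the numerator to zero: 5s^2 - 10s - 75 = 0, i.e. 5·(s^2 - 2s - 15) = 0.
Factoring: (s + 3)(s - 5) = 0.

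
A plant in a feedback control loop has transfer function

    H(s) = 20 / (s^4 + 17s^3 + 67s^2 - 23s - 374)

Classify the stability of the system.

unstable

The denominator s^4 + 17s^3 + 67s^2 - 23s - 374 factors as (s - 2)(s^2 + 8s + 17)(s + 11), giving poles at s = 2, -4 ± j, -11.
Since the pole(s) at s = 2 lie in the right half-plane, the system is unstable.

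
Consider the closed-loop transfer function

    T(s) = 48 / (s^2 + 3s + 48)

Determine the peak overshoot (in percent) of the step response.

%OS ≈ 49.8%

Comparing s^2 + 3s + 48 to s^2 + 2ζωₙs + ωₙ²: ωₙ = √48 ≈ 6.928 rad/s and ζ = 3/(2·√48) ≈ 0.2165.
%OS = 100·exp(−πζ/√(1−ζ²)) = 100·exp(−π·0.2165/√(1−0.2165²)) ≈ 49.8%.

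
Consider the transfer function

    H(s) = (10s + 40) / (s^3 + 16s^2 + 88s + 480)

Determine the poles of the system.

s = -2 + 6j, -2 - 6j, -12

The poles are the roots of the denominator s^3 + 16s^2 + 88s + 480 = 0.
Trying s = -12: the polynomial evaluates to 0, so (s + 12) is a factor.
Dividing out leaves s^2 + 4s + 40 = 0.
The quadratic formula then gives s = -2 ± 6j.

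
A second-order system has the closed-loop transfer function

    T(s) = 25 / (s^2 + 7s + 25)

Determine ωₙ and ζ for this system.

ωₙ = 5 rad/s, ζ = 0.7

Compare the denominator to the standard form s^2 + 2ζωₙs + ωₙ².
ωₙ² = 25, so ωₙ = 5 rad/s.
2ζωₙ = 7, so ζ = 7/(2·5) = 0.7.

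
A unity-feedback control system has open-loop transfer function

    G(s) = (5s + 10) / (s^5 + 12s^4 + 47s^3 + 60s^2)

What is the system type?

Factor s from the denominator: s^5 + 12s^4 + 47s^3 + 60s^2 = s^2·(s^3 + 12s^2 + 47s + 60).
There are 2 poles at the origin, so the system is Type 2.

Type 2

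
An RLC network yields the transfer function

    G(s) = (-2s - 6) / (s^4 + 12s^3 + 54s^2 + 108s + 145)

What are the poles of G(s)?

s = -1 ± 2j, -5 ± 2j

The poles are the roots of the denominator s^4 + 12s^3 + 54s^2 + 108s + 145 = 0.
No real roots exist; factor into two real quadratics: (s^2 + 2s + 5)(s^2 + 10s + 29) = 0.
Each quadratic gives a conjugate pair via the quadratic formula.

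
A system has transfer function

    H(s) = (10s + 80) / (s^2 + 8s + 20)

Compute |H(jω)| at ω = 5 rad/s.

Substitute s = j5: numerator = 80 + j50, denominator = -5 + j40.
|H(j5)| = |80 + j50| / |-5 + j40| = 94.340 / 40.311 ≈ 2.340.

|H(j5)| ≈ 2.340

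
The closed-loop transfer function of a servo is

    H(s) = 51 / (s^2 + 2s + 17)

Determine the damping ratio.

Compare the denominator to the standard form s^2 + 2ζωₙs + ωₙ².
ωₙ² = 17, so ωₙ = √17 ≈ 4.123 rad/s.
2ζωₙ = 2, so ζ = 2/(2·√17) ≈ 0.2425.

ζ ≈ 0.2425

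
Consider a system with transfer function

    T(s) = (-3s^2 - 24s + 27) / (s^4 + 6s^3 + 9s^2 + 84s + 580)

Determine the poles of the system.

s = -5 ± 2j, 2 ± 4j

The poles are the roots of the denominator s^4 + 6s^3 + 9s^2 + 84s + 580 = 0.
No real roots exist; factor into two real quadratics: (s^2 + 10s + 29)(s^2 - 4s + 20) = 0.
Each quadratic gives a conjugate pair via the quadratic formula.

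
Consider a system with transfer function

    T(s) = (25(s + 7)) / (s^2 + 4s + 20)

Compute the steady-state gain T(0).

At s = 0 each factor (s + a) contributes a and each (s^2 + bs + c) contributes c.
T(0) = 25·(7) / ((20)) = 175/20 = 35/4.

T(0) = 35/4 ≈ 8.750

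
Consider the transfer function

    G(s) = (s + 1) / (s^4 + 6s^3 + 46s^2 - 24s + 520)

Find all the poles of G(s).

s = 1 ± 3j, -4 ± 6j

The poles are the roots of the denominator s^4 + 6s^3 + 46s^2 - 24s + 520 = 0.
No real roots exist; factor into two real quadratics: (s^2 - 2s + 10)(s^2 + 8s + 52) = 0.
Each quadratic gives a conjugate pair via the quadratic formula.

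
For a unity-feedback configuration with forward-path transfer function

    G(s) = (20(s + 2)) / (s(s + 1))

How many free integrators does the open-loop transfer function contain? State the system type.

Type 1

The denominator has 1 factor of s at the origin (free integrator), so this is a Type 1 system.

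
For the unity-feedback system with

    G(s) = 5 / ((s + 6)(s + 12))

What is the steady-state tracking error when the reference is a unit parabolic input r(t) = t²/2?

G(s) has no poles at the origin.
This is a Type 0 system; Ka = lim_{s→0} s^2·G(s) = 0, so the steady-state error for a parabola input is infinite.

e_ss = ∞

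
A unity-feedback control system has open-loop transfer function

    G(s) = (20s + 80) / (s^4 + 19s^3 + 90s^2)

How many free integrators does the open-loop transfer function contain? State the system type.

Factor s from the denominator: s^4 + 19s^3 + 90s^2 = s^2·(s^2 + 19s + 90).
There are 2 poles at the origin, so the system is Type 2.

Type 2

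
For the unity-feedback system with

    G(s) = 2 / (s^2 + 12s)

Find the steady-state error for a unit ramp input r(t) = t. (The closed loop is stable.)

e_ss = 6

G(s) has one pole at the origin.
This is a Type 1 system. Kv = lim_{s→0} s·G(s) = 2/12 = 1/6.
e_ss = 1/Kv = 1/(1/6) = 6.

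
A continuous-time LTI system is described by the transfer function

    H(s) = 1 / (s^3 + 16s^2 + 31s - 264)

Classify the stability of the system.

unstable

The denominator s^3 + 16s^2 + 31s - 264 factors as (s + 8)(s + 11)(s - 3), giving poles at s = -8, -11, 3.
Since the pole(s) at s = 3 lie in the right half-plane, the system is unstable.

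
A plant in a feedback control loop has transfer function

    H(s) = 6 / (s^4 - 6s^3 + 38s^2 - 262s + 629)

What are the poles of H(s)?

s = 4 + j, 4 - j, -1 + 6j, -1 - 6j

The poles are the roots of the denominator s^4 - 6s^3 + 38s^2 - 262s + 629 = 0.
No real roots exist; factor into two real quadratics: (s^2 - 8s + 17)(s^2 + 2s + 37) = 0.
Each quadratic gives a conjugate pair via the quadratic formula.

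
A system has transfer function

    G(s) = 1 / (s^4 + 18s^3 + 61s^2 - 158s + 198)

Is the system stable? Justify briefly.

The denominator s^4 + 18s^3 + 61s^2 - 158s + 198 factors as (s^2 - 2s + 2)(s + 9)(s + 11), giving poles at s = 1 ± j, -9, -11.
Since the pole(s) at s = 1 + j, 1 - j lie in the right half-plane, the system is unstable.

unstable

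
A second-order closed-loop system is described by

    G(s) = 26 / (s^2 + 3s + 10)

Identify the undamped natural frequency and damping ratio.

ωₙ ≈ 3.162 rad/s, ζ ≈ 0.4743

Compare the denominator to the standard form s^2 + 2ζωₙs + ωₙ².
ωₙ² = 10, so ωₙ = √10 ≈ 3.162 rad/s.
2ζωₙ = 3, so ζ = 3/(2·√10) ≈ 0.4743.
With ζ = 0.4743 the response is underdamped.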